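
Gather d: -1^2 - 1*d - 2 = -d - 3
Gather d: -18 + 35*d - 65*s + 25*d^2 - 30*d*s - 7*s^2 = 25*d^2 + d*(35 - 30*s) - 7*s^2 - 65*s - 18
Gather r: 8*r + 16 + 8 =8*r + 24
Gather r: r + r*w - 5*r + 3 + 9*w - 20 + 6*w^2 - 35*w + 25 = r*(w - 4) + 6*w^2 - 26*w + 8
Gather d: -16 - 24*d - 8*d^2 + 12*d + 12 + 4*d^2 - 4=-4*d^2 - 12*d - 8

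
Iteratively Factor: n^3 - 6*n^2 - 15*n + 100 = (n - 5)*(n^2 - n - 20) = (n - 5)^2*(n + 4)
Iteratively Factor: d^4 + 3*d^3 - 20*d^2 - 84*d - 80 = (d + 4)*(d^3 - d^2 - 16*d - 20) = (d + 2)*(d + 4)*(d^2 - 3*d - 10) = (d + 2)^2*(d + 4)*(d - 5)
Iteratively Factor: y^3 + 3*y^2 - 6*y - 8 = (y + 1)*(y^2 + 2*y - 8) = (y + 1)*(y + 4)*(y - 2)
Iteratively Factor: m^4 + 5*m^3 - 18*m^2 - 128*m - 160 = (m - 5)*(m^3 + 10*m^2 + 32*m + 32) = (m - 5)*(m + 4)*(m^2 + 6*m + 8) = (m - 5)*(m + 4)^2*(m + 2)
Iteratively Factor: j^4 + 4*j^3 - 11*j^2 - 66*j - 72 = (j + 3)*(j^3 + j^2 - 14*j - 24) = (j - 4)*(j + 3)*(j^2 + 5*j + 6) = (j - 4)*(j + 2)*(j + 3)*(j + 3)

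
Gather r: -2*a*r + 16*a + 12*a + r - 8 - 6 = 28*a + r*(1 - 2*a) - 14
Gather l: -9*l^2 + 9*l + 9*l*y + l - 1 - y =-9*l^2 + l*(9*y + 10) - y - 1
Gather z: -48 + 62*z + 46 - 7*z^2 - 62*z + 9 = 7 - 7*z^2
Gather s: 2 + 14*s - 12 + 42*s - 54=56*s - 64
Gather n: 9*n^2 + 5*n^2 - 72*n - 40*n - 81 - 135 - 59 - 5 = 14*n^2 - 112*n - 280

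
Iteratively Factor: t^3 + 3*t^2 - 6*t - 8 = (t + 1)*(t^2 + 2*t - 8) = (t + 1)*(t + 4)*(t - 2)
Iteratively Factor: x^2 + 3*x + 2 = (x + 1)*(x + 2)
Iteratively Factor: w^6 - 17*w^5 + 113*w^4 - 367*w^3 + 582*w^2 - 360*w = (w - 2)*(w^5 - 15*w^4 + 83*w^3 - 201*w^2 + 180*w) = (w - 5)*(w - 2)*(w^4 - 10*w^3 + 33*w^2 - 36*w) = (w - 5)*(w - 3)*(w - 2)*(w^3 - 7*w^2 + 12*w) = (w - 5)*(w - 4)*(w - 3)*(w - 2)*(w^2 - 3*w) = w*(w - 5)*(w - 4)*(w - 3)*(w - 2)*(w - 3)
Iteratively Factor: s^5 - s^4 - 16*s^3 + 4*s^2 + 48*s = (s)*(s^4 - s^3 - 16*s^2 + 4*s + 48) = s*(s + 3)*(s^3 - 4*s^2 - 4*s + 16) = s*(s + 2)*(s + 3)*(s^2 - 6*s + 8) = s*(s - 4)*(s + 2)*(s + 3)*(s - 2)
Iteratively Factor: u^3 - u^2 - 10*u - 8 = (u - 4)*(u^2 + 3*u + 2) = (u - 4)*(u + 1)*(u + 2)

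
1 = 1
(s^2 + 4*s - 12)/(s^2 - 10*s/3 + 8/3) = 3*(s + 6)/(3*s - 4)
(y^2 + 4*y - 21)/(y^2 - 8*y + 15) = (y + 7)/(y - 5)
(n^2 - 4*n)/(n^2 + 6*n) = (n - 4)/(n + 6)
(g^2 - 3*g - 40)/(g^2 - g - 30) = (g - 8)/(g - 6)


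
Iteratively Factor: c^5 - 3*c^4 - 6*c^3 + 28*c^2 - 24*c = (c - 2)*(c^4 - c^3 - 8*c^2 + 12*c) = (c - 2)^2*(c^3 + c^2 - 6*c) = c*(c - 2)^2*(c^2 + c - 6) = c*(c - 2)^2*(c + 3)*(c - 2)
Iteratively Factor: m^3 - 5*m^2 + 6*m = (m - 2)*(m^2 - 3*m) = (m - 3)*(m - 2)*(m)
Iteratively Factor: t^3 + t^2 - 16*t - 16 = (t + 1)*(t^2 - 16) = (t + 1)*(t + 4)*(t - 4)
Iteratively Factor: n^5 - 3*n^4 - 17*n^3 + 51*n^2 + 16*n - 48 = (n + 4)*(n^4 - 7*n^3 + 11*n^2 + 7*n - 12) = (n - 4)*(n + 4)*(n^3 - 3*n^2 - n + 3) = (n - 4)*(n - 1)*(n + 4)*(n^2 - 2*n - 3) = (n - 4)*(n - 3)*(n - 1)*(n + 4)*(n + 1)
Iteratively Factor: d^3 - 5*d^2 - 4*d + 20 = (d + 2)*(d^2 - 7*d + 10) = (d - 2)*(d + 2)*(d - 5)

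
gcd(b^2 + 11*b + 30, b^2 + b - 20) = b + 5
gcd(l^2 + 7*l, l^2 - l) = l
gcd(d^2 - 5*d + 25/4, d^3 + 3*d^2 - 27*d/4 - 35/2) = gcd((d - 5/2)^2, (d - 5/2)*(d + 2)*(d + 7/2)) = d - 5/2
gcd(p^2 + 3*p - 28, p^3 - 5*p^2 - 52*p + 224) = p^2 + 3*p - 28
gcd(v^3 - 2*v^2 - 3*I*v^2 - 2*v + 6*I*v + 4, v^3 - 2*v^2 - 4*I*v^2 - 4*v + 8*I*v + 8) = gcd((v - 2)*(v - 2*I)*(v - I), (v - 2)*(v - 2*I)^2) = v^2 + v*(-2 - 2*I) + 4*I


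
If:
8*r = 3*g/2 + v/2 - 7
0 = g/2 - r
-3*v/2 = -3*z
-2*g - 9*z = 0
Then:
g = -18/7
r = -9/7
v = 8/7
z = 4/7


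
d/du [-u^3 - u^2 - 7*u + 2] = -3*u^2 - 2*u - 7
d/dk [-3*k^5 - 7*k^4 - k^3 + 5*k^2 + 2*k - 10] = -15*k^4 - 28*k^3 - 3*k^2 + 10*k + 2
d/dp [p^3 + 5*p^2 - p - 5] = 3*p^2 + 10*p - 1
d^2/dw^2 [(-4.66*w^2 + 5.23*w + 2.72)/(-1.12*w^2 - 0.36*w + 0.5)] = (7.105427357601e-15*w^4 - 16.878848*w^3 - 4.81420800000001*w^2 - 24.153024*w - 3.304224)/(1.404928*w^6 + 1.354752*w^5 - 1.446144*w^4 - 1.162944*w^3 + 0.6456*w^2 + 0.27*w - 0.125)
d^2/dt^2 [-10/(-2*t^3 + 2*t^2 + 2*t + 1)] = 40*((1 - 3*t)*(-2*t^3 + 2*t^2 + 2*t + 1) - 2*(-3*t^2 + 2*t + 1)^2)/(-2*t^3 + 2*t^2 + 2*t + 1)^3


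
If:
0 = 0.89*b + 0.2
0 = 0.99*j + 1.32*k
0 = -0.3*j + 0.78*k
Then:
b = -0.22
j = 0.00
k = 0.00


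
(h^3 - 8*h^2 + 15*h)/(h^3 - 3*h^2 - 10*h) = (h - 3)/(h + 2)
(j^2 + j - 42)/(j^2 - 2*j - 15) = (-j^2 - j + 42)/(-j^2 + 2*j + 15)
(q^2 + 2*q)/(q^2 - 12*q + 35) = q*(q + 2)/(q^2 - 12*q + 35)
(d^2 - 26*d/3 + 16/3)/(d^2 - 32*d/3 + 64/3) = (3*d - 2)/(3*d - 8)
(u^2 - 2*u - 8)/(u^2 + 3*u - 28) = (u + 2)/(u + 7)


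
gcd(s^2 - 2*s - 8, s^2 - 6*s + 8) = s - 4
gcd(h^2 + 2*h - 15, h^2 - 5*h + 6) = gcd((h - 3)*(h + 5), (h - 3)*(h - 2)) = h - 3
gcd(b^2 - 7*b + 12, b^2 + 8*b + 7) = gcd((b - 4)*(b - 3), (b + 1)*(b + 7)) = 1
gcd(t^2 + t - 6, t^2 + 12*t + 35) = 1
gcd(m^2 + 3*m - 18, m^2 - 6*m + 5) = 1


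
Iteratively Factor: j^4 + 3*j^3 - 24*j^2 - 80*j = (j + 4)*(j^3 - j^2 - 20*j) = j*(j + 4)*(j^2 - j - 20) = j*(j + 4)^2*(j - 5)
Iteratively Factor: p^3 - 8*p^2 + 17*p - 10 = (p - 5)*(p^2 - 3*p + 2) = (p - 5)*(p - 1)*(p - 2)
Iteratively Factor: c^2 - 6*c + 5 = (c - 1)*(c - 5)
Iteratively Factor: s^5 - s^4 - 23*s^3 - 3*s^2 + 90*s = (s + 3)*(s^4 - 4*s^3 - 11*s^2 + 30*s) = (s + 3)^2*(s^3 - 7*s^2 + 10*s) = (s - 5)*(s + 3)^2*(s^2 - 2*s) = (s - 5)*(s - 2)*(s + 3)^2*(s)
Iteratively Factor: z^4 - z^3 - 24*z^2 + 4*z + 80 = (z + 2)*(z^3 - 3*z^2 - 18*z + 40) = (z - 5)*(z + 2)*(z^2 + 2*z - 8) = (z - 5)*(z - 2)*(z + 2)*(z + 4)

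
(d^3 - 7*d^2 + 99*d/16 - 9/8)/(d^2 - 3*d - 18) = (d^2 - d + 3/16)/(d + 3)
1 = 1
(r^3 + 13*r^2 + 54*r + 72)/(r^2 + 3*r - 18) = (r^2 + 7*r + 12)/(r - 3)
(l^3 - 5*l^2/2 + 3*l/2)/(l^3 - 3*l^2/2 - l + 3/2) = l/(l + 1)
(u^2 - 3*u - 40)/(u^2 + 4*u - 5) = (u - 8)/(u - 1)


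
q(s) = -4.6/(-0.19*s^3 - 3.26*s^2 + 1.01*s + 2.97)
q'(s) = -4.6*(0.57*s^2 + 6.52*s - 1.01)/(-0.19*s^3 - 3.26*s^2 + 1.01*s + 2.97)^2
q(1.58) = 1.06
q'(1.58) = -2.64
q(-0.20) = -1.74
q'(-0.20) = 1.51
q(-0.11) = -1.63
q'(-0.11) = 1.00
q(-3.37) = 0.15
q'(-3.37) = 0.08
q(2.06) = 0.44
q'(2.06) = -0.63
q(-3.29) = 0.16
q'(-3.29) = 0.09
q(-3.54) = 0.14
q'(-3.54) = 0.07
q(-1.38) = 1.11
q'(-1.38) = 2.40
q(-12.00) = 0.03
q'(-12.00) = -0.00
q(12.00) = 0.01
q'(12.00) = -0.00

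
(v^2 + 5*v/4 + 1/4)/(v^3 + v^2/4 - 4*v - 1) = (v + 1)/(v^2 - 4)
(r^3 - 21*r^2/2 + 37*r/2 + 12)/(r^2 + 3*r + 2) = (2*r^3 - 21*r^2 + 37*r + 24)/(2*(r^2 + 3*r + 2))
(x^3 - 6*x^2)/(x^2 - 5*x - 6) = x^2/(x + 1)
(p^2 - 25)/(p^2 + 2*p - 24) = (p^2 - 25)/(p^2 + 2*p - 24)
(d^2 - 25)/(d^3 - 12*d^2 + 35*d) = (d + 5)/(d*(d - 7))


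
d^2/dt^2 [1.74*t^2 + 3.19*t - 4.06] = 3.48000000000000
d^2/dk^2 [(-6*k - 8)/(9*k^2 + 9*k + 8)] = 36*(-9*(2*k + 1)^2*(3*k + 4) + (9*k + 7)*(9*k^2 + 9*k + 8))/(9*k^2 + 9*k + 8)^3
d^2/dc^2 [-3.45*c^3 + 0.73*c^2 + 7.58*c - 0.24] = 1.46 - 20.7*c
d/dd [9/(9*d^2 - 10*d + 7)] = 18*(5 - 9*d)/(9*d^2 - 10*d + 7)^2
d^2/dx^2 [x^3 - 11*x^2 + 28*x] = 6*x - 22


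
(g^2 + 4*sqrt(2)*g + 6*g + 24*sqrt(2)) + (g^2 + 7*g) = 2*g^2 + 4*sqrt(2)*g + 13*g + 24*sqrt(2)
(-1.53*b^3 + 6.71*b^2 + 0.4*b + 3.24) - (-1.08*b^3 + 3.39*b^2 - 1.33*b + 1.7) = -0.45*b^3 + 3.32*b^2 + 1.73*b + 1.54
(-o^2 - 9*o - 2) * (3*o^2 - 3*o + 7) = -3*o^4 - 24*o^3 + 14*o^2 - 57*o - 14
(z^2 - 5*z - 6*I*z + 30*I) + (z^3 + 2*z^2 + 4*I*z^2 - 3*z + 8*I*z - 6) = z^3 + 3*z^2 + 4*I*z^2 - 8*z + 2*I*z - 6 + 30*I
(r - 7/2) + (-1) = r - 9/2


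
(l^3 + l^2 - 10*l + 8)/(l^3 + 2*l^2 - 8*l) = (l - 1)/l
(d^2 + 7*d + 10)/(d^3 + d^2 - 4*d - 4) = (d + 5)/(d^2 - d - 2)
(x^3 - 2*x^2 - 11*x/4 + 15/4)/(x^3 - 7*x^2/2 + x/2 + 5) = (x^2 + x/2 - 3/2)/(x^2 - x - 2)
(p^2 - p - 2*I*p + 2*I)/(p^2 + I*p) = (p^2 - p - 2*I*p + 2*I)/(p*(p + I))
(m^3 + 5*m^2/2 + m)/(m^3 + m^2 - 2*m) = (m + 1/2)/(m - 1)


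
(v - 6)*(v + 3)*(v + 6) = v^3 + 3*v^2 - 36*v - 108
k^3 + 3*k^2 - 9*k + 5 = (k - 1)^2*(k + 5)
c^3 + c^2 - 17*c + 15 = (c - 3)*(c - 1)*(c + 5)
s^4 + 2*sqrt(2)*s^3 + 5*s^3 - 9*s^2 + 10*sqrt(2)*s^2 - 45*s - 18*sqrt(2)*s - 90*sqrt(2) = (s - 3)*(s + 3)*(s + 5)*(s + 2*sqrt(2))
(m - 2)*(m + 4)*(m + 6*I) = m^3 + 2*m^2 + 6*I*m^2 - 8*m + 12*I*m - 48*I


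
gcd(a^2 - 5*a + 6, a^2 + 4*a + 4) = 1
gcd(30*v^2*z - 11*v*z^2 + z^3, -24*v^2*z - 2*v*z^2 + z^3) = -6*v*z + z^2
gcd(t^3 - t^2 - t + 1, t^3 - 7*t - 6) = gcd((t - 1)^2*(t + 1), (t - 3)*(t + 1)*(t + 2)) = t + 1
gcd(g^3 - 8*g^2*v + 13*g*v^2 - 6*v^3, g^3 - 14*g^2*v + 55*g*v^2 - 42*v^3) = g^2 - 7*g*v + 6*v^2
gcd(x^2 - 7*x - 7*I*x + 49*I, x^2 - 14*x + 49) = x - 7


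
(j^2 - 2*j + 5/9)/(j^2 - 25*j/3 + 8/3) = (j - 5/3)/(j - 8)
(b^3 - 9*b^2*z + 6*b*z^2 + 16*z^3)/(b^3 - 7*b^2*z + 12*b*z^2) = (b^3 - 9*b^2*z + 6*b*z^2 + 16*z^3)/(b*(b^2 - 7*b*z + 12*z^2))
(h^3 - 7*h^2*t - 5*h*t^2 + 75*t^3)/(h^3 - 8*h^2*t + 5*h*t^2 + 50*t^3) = (h + 3*t)/(h + 2*t)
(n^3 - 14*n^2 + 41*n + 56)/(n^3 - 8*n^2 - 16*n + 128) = (n^2 - 6*n - 7)/(n^2 - 16)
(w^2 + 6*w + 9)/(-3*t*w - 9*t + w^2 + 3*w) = (-w - 3)/(3*t - w)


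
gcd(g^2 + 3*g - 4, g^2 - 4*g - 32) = g + 4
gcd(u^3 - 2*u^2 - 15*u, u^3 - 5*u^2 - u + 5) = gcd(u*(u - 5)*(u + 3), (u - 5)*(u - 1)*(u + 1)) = u - 5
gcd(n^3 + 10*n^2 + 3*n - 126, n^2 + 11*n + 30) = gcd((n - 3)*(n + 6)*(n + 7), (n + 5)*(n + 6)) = n + 6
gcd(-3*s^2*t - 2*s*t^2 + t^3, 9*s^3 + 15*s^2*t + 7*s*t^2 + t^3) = s + t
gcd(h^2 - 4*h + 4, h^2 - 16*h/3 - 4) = 1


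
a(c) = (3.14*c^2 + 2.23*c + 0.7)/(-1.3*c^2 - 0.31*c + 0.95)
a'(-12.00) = 0.01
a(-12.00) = -2.33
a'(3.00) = 0.32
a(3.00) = -3.05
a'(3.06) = 0.30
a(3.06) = -3.03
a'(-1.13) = -30.95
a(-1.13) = -6.09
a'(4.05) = 0.14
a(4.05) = -2.83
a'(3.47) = 0.21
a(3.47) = -2.93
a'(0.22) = 6.18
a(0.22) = 1.64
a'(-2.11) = -0.32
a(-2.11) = -2.38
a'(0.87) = 114.59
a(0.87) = -16.52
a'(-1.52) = -2.02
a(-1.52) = -2.89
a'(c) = (2.6*c + 0.31)*(3.14*c^2 + 2.23*c + 0.7)/(-1.3*c^2 - 0.31*c + 0.95)^2 + (6.28*c + 2.23)/(-1.3*c^2 - 0.31*c + 0.95)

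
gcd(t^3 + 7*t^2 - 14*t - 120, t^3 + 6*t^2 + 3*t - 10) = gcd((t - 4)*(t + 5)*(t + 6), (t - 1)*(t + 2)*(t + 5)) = t + 5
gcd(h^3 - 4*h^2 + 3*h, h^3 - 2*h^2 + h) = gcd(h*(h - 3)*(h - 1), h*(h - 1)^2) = h^2 - h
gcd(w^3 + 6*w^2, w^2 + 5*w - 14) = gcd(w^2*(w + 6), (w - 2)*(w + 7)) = 1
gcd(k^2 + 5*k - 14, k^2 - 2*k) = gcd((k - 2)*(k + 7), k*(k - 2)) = k - 2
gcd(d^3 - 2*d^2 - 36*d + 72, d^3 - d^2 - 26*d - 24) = d - 6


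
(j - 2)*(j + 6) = j^2 + 4*j - 12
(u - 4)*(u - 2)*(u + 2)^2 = u^4 - 2*u^3 - 12*u^2 + 8*u + 32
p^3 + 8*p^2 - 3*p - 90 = (p - 3)*(p + 5)*(p + 6)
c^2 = c^2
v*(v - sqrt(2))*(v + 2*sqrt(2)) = v^3 + sqrt(2)*v^2 - 4*v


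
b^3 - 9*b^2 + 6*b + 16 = (b - 8)*(b - 2)*(b + 1)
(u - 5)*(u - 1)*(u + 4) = u^3 - 2*u^2 - 19*u + 20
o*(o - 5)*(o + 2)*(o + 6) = o^4 + 3*o^3 - 28*o^2 - 60*o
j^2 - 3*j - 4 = (j - 4)*(j + 1)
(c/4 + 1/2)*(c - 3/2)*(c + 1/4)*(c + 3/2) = c^4/4 + 9*c^3/16 - 7*c^2/16 - 81*c/64 - 9/32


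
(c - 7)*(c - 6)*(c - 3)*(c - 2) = c^4 - 18*c^3 + 113*c^2 - 288*c + 252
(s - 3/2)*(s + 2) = s^2 + s/2 - 3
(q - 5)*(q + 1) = q^2 - 4*q - 5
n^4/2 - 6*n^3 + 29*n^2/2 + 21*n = n*(n/2 + 1/2)*(n - 7)*(n - 6)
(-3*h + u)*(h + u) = -3*h^2 - 2*h*u + u^2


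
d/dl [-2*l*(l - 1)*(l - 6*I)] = -6*l^2 + l*(4 + 24*I) - 12*I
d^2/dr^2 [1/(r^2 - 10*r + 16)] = 2*(-r^2 + 10*r + 4*(r - 5)^2 - 16)/(r^2 - 10*r + 16)^3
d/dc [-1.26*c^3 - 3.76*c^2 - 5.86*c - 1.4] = -3.78*c^2 - 7.52*c - 5.86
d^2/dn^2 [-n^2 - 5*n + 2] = -2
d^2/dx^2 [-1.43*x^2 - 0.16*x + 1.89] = -2.86000000000000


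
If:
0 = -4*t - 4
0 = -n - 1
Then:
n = -1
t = -1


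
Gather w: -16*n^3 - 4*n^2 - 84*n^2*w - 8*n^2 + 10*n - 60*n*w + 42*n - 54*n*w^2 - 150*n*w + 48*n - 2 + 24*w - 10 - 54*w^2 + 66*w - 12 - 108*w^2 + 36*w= -16*n^3 - 12*n^2 + 100*n + w^2*(-54*n - 162) + w*(-84*n^2 - 210*n + 126) - 24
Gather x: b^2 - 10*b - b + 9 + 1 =b^2 - 11*b + 10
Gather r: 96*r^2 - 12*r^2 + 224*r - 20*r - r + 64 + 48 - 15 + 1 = 84*r^2 + 203*r + 98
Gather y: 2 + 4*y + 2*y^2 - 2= 2*y^2 + 4*y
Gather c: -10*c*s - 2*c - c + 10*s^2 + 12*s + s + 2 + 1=c*(-10*s - 3) + 10*s^2 + 13*s + 3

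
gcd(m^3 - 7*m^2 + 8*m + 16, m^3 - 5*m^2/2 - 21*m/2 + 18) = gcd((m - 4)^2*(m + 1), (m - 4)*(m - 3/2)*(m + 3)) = m - 4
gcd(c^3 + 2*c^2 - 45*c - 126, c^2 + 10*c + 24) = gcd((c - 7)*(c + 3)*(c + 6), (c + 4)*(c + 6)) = c + 6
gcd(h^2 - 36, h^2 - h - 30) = h - 6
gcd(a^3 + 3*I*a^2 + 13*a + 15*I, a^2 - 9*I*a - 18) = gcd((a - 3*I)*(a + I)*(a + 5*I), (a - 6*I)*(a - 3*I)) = a - 3*I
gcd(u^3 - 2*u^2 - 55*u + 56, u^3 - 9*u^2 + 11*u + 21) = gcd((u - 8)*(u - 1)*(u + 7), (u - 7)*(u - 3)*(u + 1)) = 1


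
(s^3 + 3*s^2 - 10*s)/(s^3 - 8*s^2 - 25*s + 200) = s*(s - 2)/(s^2 - 13*s + 40)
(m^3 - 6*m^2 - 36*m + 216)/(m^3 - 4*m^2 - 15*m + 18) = (m^2 - 36)/(m^2 + 2*m - 3)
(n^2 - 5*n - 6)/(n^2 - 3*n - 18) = (n + 1)/(n + 3)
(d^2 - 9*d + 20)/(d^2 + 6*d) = (d^2 - 9*d + 20)/(d*(d + 6))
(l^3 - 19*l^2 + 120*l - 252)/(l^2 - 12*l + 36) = l - 7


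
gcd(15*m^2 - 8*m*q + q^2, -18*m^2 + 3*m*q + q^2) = -3*m + q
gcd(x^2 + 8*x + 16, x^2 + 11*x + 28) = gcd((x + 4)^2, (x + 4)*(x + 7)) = x + 4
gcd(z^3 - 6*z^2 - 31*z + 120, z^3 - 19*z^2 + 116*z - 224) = z - 8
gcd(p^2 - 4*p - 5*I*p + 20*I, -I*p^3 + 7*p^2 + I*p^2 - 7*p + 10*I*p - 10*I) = 1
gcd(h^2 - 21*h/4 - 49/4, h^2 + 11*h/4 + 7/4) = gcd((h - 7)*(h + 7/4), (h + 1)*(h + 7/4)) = h + 7/4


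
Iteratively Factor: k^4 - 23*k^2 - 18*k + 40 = (k - 5)*(k^3 + 5*k^2 + 2*k - 8) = (k - 5)*(k + 2)*(k^2 + 3*k - 4) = (k - 5)*(k - 1)*(k + 2)*(k + 4)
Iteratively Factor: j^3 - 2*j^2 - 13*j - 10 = (j + 2)*(j^2 - 4*j - 5) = (j - 5)*(j + 2)*(j + 1)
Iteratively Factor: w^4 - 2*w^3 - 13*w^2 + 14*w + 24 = (w - 2)*(w^3 - 13*w - 12) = (w - 2)*(w + 3)*(w^2 - 3*w - 4) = (w - 4)*(w - 2)*(w + 3)*(w + 1)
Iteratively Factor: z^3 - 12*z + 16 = (z - 2)*(z^2 + 2*z - 8) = (z - 2)*(z + 4)*(z - 2)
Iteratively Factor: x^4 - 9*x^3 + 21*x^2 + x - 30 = (x - 5)*(x^3 - 4*x^2 + x + 6) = (x - 5)*(x - 2)*(x^2 - 2*x - 3) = (x - 5)*(x - 3)*(x - 2)*(x + 1)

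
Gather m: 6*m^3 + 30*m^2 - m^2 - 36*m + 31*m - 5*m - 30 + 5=6*m^3 + 29*m^2 - 10*m - 25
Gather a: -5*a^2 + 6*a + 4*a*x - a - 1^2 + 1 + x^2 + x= -5*a^2 + a*(4*x + 5) + x^2 + x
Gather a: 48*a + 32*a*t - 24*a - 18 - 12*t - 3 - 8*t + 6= a*(32*t + 24) - 20*t - 15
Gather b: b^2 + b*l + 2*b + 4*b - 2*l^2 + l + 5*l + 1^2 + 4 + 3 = b^2 + b*(l + 6) - 2*l^2 + 6*l + 8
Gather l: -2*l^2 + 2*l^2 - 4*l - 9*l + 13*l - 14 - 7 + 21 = 0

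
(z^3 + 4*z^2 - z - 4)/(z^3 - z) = (z + 4)/z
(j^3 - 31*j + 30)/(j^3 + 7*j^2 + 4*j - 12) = (j - 5)/(j + 2)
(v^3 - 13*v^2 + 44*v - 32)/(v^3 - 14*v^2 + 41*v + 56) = (v^2 - 5*v + 4)/(v^2 - 6*v - 7)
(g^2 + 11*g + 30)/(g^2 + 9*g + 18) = (g + 5)/(g + 3)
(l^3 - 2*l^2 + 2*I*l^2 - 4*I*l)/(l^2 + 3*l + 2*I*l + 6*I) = l*(l - 2)/(l + 3)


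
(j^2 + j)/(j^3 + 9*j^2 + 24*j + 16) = j/(j^2 + 8*j + 16)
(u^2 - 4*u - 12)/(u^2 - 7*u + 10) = (u^2 - 4*u - 12)/(u^2 - 7*u + 10)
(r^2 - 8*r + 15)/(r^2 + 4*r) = (r^2 - 8*r + 15)/(r*(r + 4))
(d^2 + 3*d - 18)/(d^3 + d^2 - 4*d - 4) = (d^2 + 3*d - 18)/(d^3 + d^2 - 4*d - 4)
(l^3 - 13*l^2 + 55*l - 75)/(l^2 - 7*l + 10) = (l^2 - 8*l + 15)/(l - 2)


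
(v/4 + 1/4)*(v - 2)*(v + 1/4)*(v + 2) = v^4/4 + 5*v^3/16 - 15*v^2/16 - 5*v/4 - 1/4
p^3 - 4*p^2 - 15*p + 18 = (p - 6)*(p - 1)*(p + 3)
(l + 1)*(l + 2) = l^2 + 3*l + 2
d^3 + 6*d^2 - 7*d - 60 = (d - 3)*(d + 4)*(d + 5)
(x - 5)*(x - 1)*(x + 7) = x^3 + x^2 - 37*x + 35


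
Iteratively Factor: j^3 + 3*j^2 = (j + 3)*(j^2) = j*(j + 3)*(j)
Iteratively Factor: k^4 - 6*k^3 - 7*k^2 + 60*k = (k - 5)*(k^3 - k^2 - 12*k) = k*(k - 5)*(k^2 - k - 12) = k*(k - 5)*(k - 4)*(k + 3)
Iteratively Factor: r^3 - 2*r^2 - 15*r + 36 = (r - 3)*(r^2 + r - 12) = (r - 3)*(r + 4)*(r - 3)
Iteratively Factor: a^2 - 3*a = (a - 3)*(a)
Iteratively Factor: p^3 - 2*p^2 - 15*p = (p + 3)*(p^2 - 5*p) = p*(p + 3)*(p - 5)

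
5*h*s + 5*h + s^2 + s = (5*h + s)*(s + 1)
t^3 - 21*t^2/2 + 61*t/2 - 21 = (t - 6)*(t - 7/2)*(t - 1)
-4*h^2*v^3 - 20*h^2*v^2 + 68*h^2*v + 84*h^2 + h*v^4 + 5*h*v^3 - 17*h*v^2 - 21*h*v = (-4*h + v)*(v - 3)*(v + 7)*(h*v + h)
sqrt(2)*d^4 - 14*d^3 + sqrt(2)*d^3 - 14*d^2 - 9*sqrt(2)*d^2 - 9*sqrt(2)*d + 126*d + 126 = (d - 3)*(d + 3)*(d - 7*sqrt(2))*(sqrt(2)*d + sqrt(2))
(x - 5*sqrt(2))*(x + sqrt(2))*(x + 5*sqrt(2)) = x^3 + sqrt(2)*x^2 - 50*x - 50*sqrt(2)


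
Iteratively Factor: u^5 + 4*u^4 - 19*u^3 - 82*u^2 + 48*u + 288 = (u + 3)*(u^4 + u^3 - 22*u^2 - 16*u + 96) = (u + 3)^2*(u^3 - 2*u^2 - 16*u + 32) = (u + 3)^2*(u + 4)*(u^2 - 6*u + 8) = (u - 2)*(u + 3)^2*(u + 4)*(u - 4)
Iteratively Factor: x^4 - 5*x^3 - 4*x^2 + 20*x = (x - 5)*(x^3 - 4*x) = x*(x - 5)*(x^2 - 4) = x*(x - 5)*(x + 2)*(x - 2)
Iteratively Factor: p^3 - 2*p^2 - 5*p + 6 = (p - 1)*(p^2 - p - 6) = (p - 1)*(p + 2)*(p - 3)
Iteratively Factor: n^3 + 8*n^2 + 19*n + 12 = (n + 3)*(n^2 + 5*n + 4) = (n + 3)*(n + 4)*(n + 1)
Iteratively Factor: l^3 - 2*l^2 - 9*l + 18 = (l - 3)*(l^2 + l - 6) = (l - 3)*(l + 3)*(l - 2)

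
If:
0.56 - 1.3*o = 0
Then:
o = 0.43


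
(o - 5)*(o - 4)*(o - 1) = o^3 - 10*o^2 + 29*o - 20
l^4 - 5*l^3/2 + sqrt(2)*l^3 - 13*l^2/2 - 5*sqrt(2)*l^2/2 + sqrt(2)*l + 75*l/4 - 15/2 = (l - 2)*(l - 1/2)*(l - 3*sqrt(2)/2)*(l + 5*sqrt(2)/2)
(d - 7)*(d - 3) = d^2 - 10*d + 21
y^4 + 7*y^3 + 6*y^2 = y^2*(y + 1)*(y + 6)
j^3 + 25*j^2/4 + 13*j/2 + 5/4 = (j + 1/4)*(j + 1)*(j + 5)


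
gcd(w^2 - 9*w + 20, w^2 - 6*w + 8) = w - 4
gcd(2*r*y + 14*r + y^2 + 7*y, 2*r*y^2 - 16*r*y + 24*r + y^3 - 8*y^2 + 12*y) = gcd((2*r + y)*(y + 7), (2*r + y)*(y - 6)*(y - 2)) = 2*r + y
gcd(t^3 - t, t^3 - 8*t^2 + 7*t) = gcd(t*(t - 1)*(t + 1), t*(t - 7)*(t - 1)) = t^2 - t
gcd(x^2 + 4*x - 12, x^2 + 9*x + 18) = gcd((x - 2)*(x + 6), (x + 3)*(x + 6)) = x + 6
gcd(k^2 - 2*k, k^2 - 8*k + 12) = k - 2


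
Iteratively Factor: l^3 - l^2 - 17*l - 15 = (l + 1)*(l^2 - 2*l - 15) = (l + 1)*(l + 3)*(l - 5)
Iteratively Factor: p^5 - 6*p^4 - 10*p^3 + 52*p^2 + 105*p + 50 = (p + 2)*(p^4 - 8*p^3 + 6*p^2 + 40*p + 25) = (p + 1)*(p + 2)*(p^3 - 9*p^2 + 15*p + 25) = (p - 5)*(p + 1)*(p + 2)*(p^2 - 4*p - 5) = (p - 5)^2*(p + 1)*(p + 2)*(p + 1)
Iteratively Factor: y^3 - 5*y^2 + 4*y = (y - 1)*(y^2 - 4*y) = y*(y - 1)*(y - 4)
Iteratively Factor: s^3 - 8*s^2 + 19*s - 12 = (s - 4)*(s^2 - 4*s + 3) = (s - 4)*(s - 1)*(s - 3)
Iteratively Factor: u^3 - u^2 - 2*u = (u - 2)*(u^2 + u) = u*(u - 2)*(u + 1)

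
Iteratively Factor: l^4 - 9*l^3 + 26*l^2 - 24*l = (l - 4)*(l^3 - 5*l^2 + 6*l) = l*(l - 4)*(l^2 - 5*l + 6) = l*(l - 4)*(l - 3)*(l - 2)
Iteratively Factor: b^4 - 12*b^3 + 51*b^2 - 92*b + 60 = (b - 3)*(b^3 - 9*b^2 + 24*b - 20) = (b - 3)*(b - 2)*(b^2 - 7*b + 10) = (b - 5)*(b - 3)*(b - 2)*(b - 2)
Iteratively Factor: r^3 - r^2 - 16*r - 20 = (r + 2)*(r^2 - 3*r - 10) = (r + 2)^2*(r - 5)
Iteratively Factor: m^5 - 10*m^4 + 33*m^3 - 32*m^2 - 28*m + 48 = (m - 2)*(m^4 - 8*m^3 + 17*m^2 + 2*m - 24) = (m - 4)*(m - 2)*(m^3 - 4*m^2 + m + 6) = (m - 4)*(m - 3)*(m - 2)*(m^2 - m - 2) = (m - 4)*(m - 3)*(m - 2)*(m + 1)*(m - 2)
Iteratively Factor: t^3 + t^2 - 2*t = (t + 2)*(t^2 - t) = t*(t + 2)*(t - 1)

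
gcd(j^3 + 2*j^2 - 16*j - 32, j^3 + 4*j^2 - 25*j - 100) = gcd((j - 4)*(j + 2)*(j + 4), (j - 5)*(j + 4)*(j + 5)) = j + 4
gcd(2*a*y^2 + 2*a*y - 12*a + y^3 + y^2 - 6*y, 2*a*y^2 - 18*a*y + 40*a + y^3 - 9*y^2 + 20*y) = 2*a + y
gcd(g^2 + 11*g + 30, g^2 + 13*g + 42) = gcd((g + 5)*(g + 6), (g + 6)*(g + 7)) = g + 6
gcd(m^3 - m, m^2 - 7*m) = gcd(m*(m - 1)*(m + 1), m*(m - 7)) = m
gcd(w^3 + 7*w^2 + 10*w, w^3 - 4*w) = w^2 + 2*w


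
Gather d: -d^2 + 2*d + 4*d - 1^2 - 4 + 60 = -d^2 + 6*d + 55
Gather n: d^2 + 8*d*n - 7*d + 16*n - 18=d^2 - 7*d + n*(8*d + 16) - 18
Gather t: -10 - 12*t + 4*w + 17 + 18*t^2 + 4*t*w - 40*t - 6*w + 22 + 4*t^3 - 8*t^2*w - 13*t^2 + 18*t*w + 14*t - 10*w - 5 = 4*t^3 + t^2*(5 - 8*w) + t*(22*w - 38) - 12*w + 24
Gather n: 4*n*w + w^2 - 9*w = 4*n*w + w^2 - 9*w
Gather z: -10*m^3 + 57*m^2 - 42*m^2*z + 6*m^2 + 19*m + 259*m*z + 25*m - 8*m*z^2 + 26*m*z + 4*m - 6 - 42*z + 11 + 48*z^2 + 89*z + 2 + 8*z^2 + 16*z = -10*m^3 + 63*m^2 + 48*m + z^2*(56 - 8*m) + z*(-42*m^2 + 285*m + 63) + 7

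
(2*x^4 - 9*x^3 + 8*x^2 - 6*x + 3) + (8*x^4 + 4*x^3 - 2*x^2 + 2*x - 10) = 10*x^4 - 5*x^3 + 6*x^2 - 4*x - 7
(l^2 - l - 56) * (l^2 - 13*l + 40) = l^4 - 14*l^3 - 3*l^2 + 688*l - 2240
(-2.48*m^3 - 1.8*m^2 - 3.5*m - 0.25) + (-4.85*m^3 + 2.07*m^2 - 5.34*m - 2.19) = -7.33*m^3 + 0.27*m^2 - 8.84*m - 2.44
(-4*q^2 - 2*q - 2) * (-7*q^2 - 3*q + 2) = 28*q^4 + 26*q^3 + 12*q^2 + 2*q - 4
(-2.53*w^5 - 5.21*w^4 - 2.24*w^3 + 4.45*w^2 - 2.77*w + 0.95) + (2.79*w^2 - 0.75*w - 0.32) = -2.53*w^5 - 5.21*w^4 - 2.24*w^3 + 7.24*w^2 - 3.52*w + 0.63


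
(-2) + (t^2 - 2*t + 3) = t^2 - 2*t + 1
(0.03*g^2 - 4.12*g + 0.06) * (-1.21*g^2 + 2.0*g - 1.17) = -0.0363*g^4 + 5.0452*g^3 - 8.3477*g^2 + 4.9404*g - 0.0702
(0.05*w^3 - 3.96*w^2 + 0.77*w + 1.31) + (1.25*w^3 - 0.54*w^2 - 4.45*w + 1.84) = 1.3*w^3 - 4.5*w^2 - 3.68*w + 3.15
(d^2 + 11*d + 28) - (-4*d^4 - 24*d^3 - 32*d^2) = 4*d^4 + 24*d^3 + 33*d^2 + 11*d + 28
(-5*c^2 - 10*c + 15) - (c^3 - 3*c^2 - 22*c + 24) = -c^3 - 2*c^2 + 12*c - 9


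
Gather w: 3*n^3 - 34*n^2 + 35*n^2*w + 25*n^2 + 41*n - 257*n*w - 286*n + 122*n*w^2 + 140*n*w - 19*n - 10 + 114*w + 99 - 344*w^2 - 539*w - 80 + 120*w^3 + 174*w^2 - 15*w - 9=3*n^3 - 9*n^2 - 264*n + 120*w^3 + w^2*(122*n - 170) + w*(35*n^2 - 117*n - 440)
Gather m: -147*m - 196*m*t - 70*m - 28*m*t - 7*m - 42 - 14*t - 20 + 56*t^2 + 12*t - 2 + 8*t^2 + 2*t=m*(-224*t - 224) + 64*t^2 - 64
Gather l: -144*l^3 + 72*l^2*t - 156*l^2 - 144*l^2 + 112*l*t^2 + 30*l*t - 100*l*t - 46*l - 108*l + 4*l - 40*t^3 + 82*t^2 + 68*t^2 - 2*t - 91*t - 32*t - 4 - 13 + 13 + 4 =-144*l^3 + l^2*(72*t - 300) + l*(112*t^2 - 70*t - 150) - 40*t^3 + 150*t^2 - 125*t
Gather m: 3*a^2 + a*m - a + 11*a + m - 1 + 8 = 3*a^2 + 10*a + m*(a + 1) + 7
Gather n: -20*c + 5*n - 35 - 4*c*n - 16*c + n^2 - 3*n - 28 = -36*c + n^2 + n*(2 - 4*c) - 63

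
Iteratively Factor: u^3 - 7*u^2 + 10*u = (u - 5)*(u^2 - 2*u) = u*(u - 5)*(u - 2)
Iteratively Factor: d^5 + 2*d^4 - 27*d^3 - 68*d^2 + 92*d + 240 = (d + 2)*(d^4 - 27*d^2 - 14*d + 120) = (d - 2)*(d + 2)*(d^3 + 2*d^2 - 23*d - 60) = (d - 2)*(d + 2)*(d + 3)*(d^2 - d - 20) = (d - 5)*(d - 2)*(d + 2)*(d + 3)*(d + 4)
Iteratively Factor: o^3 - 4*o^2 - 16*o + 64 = (o - 4)*(o^2 - 16) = (o - 4)*(o + 4)*(o - 4)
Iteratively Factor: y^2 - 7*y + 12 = (y - 3)*(y - 4)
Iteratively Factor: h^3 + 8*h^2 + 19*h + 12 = (h + 1)*(h^2 + 7*h + 12) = (h + 1)*(h + 4)*(h + 3)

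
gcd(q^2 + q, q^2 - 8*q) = q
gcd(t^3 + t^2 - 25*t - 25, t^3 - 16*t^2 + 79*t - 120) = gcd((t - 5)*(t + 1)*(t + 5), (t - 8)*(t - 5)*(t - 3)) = t - 5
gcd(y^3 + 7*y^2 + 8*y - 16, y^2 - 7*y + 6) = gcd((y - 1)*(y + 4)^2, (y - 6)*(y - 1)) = y - 1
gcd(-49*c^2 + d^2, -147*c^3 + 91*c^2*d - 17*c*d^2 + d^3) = 7*c - d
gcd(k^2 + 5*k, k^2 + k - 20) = k + 5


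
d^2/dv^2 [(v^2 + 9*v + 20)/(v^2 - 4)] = 6*(3*v^3 + 24*v^2 + 36*v + 32)/(v^6 - 12*v^4 + 48*v^2 - 64)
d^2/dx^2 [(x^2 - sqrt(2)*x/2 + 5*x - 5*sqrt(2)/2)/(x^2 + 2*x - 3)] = (-sqrt(2)*x^3 + 6*x^3 - 15*sqrt(2)*x^2 + 18*x^2 - 39*sqrt(2)*x + 90*x - 41*sqrt(2) + 78)/(x^6 + 6*x^5 + 3*x^4 - 28*x^3 - 9*x^2 + 54*x - 27)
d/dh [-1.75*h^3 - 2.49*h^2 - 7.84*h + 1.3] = -5.25*h^2 - 4.98*h - 7.84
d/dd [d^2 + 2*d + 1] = 2*d + 2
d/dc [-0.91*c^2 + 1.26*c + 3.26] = 1.26 - 1.82*c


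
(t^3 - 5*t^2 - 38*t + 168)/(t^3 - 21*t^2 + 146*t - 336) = (t^2 + 2*t - 24)/(t^2 - 14*t + 48)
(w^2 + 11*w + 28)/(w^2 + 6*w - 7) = (w + 4)/(w - 1)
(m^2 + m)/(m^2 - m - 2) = m/(m - 2)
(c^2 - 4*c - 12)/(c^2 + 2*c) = (c - 6)/c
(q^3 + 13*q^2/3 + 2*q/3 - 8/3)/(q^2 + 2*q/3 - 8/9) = 3*(q^2 + 5*q + 4)/(3*q + 4)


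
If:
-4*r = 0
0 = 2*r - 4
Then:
No Solution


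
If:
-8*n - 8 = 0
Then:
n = -1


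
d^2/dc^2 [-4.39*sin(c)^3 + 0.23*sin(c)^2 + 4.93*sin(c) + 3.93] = -1.6375*sin(c) - 9.8775*sin(3*c) + 0.46*cos(2*c)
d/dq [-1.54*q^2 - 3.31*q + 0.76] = -3.08*q - 3.31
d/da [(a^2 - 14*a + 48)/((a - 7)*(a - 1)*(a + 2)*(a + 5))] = (-2*a^5 + 43*a^4 - 220*a^3 - 433*a^2 + 3884*a + 508)/(a^8 - 2*a^7 - 77*a^6 + 16*a^5 + 1723*a^4 + 2278*a^3 - 4499*a^2 - 4340*a + 4900)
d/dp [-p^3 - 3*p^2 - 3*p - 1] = -3*p^2 - 6*p - 3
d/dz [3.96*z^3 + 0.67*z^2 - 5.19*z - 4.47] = 11.88*z^2 + 1.34*z - 5.19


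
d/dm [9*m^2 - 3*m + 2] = 18*m - 3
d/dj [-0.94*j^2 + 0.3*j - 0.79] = 0.3 - 1.88*j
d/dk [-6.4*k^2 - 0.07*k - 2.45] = -12.8*k - 0.07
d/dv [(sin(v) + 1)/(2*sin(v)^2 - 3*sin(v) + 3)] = (-4*sin(v) + cos(2*v) + 5)*cos(v)/(-3*sin(v) - cos(2*v) + 4)^2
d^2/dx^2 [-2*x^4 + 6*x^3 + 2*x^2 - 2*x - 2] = -24*x^2 + 36*x + 4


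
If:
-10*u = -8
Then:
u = 4/5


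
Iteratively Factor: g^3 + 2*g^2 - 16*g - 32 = (g - 4)*(g^2 + 6*g + 8) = (g - 4)*(g + 2)*(g + 4)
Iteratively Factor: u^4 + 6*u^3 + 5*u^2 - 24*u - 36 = (u + 2)*(u^3 + 4*u^2 - 3*u - 18) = (u + 2)*(u + 3)*(u^2 + u - 6) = (u + 2)*(u + 3)^2*(u - 2)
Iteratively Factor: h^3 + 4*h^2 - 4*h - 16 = (h - 2)*(h^2 + 6*h + 8) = (h - 2)*(h + 4)*(h + 2)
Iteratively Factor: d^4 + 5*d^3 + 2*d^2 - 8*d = (d - 1)*(d^3 + 6*d^2 + 8*d) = d*(d - 1)*(d^2 + 6*d + 8) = d*(d - 1)*(d + 2)*(d + 4)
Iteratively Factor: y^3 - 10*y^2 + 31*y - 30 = (y - 2)*(y^2 - 8*y + 15) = (y - 3)*(y - 2)*(y - 5)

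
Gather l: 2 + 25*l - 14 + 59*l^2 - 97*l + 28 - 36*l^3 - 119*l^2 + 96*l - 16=-36*l^3 - 60*l^2 + 24*l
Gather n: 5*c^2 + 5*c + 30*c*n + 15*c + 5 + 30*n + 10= 5*c^2 + 20*c + n*(30*c + 30) + 15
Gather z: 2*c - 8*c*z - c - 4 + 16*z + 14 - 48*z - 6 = c + z*(-8*c - 32) + 4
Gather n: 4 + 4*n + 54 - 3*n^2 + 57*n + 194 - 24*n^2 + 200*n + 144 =-27*n^2 + 261*n + 396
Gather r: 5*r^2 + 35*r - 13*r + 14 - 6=5*r^2 + 22*r + 8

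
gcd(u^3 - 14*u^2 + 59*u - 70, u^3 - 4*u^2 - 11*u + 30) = u^2 - 7*u + 10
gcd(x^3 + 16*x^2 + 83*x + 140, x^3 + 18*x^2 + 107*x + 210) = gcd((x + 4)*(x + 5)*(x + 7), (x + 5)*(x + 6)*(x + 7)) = x^2 + 12*x + 35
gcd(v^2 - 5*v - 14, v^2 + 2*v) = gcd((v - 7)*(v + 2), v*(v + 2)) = v + 2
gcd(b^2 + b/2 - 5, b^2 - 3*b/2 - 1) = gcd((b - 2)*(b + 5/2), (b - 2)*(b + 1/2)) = b - 2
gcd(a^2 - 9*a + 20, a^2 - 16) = a - 4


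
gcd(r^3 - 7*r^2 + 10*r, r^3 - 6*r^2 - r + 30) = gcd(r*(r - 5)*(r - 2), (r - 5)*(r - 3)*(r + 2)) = r - 5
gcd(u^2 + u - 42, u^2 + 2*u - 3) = 1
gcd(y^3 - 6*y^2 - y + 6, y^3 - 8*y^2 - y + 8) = y^2 - 1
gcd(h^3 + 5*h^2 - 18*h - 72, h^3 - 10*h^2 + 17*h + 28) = h - 4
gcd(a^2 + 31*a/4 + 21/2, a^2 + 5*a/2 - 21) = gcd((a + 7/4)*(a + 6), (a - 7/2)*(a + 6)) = a + 6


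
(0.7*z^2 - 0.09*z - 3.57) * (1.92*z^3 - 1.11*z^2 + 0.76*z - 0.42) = 1.344*z^5 - 0.9498*z^4 - 6.2225*z^3 + 3.6003*z^2 - 2.6754*z + 1.4994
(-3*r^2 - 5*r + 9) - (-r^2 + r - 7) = -2*r^2 - 6*r + 16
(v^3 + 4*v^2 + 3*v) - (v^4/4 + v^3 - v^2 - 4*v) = -v^4/4 + 5*v^2 + 7*v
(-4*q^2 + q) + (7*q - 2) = -4*q^2 + 8*q - 2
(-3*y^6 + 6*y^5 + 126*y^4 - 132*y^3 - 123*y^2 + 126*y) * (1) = -3*y^6 + 6*y^5 + 126*y^4 - 132*y^3 - 123*y^2 + 126*y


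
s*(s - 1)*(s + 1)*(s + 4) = s^4 + 4*s^3 - s^2 - 4*s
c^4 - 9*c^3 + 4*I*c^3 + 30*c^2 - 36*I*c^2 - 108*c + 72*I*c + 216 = (c - 6)*(c - 3)*(c - 2*I)*(c + 6*I)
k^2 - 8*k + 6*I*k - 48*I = (k - 8)*(k + 6*I)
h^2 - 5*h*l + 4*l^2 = (h - 4*l)*(h - l)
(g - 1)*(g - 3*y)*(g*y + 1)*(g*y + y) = g^4*y^2 - 3*g^3*y^3 + g^3*y - 4*g^2*y^2 + 3*g*y^3 - g*y + 3*y^2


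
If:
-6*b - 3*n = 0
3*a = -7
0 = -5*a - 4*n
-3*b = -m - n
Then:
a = -7/3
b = -35/24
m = -175/24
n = 35/12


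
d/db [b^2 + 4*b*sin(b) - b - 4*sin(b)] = 4*b*cos(b) + 2*b - 4*sqrt(2)*cos(b + pi/4) - 1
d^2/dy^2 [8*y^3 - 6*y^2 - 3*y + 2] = 48*y - 12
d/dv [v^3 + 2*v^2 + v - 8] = 3*v^2 + 4*v + 1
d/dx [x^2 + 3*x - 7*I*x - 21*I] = 2*x + 3 - 7*I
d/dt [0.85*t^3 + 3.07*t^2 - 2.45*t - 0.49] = 2.55*t^2 + 6.14*t - 2.45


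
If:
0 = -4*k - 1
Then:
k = -1/4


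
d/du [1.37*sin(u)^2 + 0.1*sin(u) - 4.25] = (2.74*sin(u) + 0.1)*cos(u)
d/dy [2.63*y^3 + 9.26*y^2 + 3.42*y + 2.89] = 7.89*y^2 + 18.52*y + 3.42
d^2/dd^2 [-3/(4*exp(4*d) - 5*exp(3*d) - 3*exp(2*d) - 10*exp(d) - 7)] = 3*(2*(-16*exp(3*d) + 15*exp(2*d) + 6*exp(d) + 10)^2*exp(d) + (64*exp(3*d) - 45*exp(2*d) - 12*exp(d) - 10)*(-4*exp(4*d) + 5*exp(3*d) + 3*exp(2*d) + 10*exp(d) + 7))*exp(d)/(-4*exp(4*d) + 5*exp(3*d) + 3*exp(2*d) + 10*exp(d) + 7)^3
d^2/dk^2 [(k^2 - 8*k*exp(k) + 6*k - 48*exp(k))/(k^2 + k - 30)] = 2*(-4*k^2*exp(k) + 48*k*exp(k) - 148*exp(k) + 5)/(k^3 - 15*k^2 + 75*k - 125)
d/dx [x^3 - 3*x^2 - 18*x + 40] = 3*x^2 - 6*x - 18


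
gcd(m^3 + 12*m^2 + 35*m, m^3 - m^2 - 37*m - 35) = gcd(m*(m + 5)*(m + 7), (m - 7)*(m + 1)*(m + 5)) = m + 5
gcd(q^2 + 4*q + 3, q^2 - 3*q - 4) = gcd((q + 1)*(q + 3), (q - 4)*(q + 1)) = q + 1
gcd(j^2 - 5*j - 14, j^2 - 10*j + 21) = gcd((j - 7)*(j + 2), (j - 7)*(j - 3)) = j - 7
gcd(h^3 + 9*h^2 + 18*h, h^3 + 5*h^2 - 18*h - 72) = h^2 + 9*h + 18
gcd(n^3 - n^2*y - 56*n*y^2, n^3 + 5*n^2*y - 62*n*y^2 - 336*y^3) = -n^2 + n*y + 56*y^2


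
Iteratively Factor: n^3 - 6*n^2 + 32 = (n + 2)*(n^2 - 8*n + 16) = (n - 4)*(n + 2)*(n - 4)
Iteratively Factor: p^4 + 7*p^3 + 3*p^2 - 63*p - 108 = (p + 3)*(p^3 + 4*p^2 - 9*p - 36) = (p - 3)*(p + 3)*(p^2 + 7*p + 12) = (p - 3)*(p + 3)^2*(p + 4)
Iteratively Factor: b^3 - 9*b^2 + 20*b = (b)*(b^2 - 9*b + 20) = b*(b - 4)*(b - 5)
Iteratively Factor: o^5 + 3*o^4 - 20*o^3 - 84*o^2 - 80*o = (o + 4)*(o^4 - o^3 - 16*o^2 - 20*o) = (o - 5)*(o + 4)*(o^3 + 4*o^2 + 4*o) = (o - 5)*(o + 2)*(o + 4)*(o^2 + 2*o) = (o - 5)*(o + 2)^2*(o + 4)*(o)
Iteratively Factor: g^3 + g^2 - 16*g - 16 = (g - 4)*(g^2 + 5*g + 4) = (g - 4)*(g + 4)*(g + 1)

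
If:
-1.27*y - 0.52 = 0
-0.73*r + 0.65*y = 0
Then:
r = -0.36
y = -0.41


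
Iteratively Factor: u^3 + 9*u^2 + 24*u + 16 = (u + 1)*(u^2 + 8*u + 16) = (u + 1)*(u + 4)*(u + 4)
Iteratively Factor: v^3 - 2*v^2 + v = (v - 1)*(v^2 - v) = v*(v - 1)*(v - 1)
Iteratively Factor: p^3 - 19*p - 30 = (p + 2)*(p^2 - 2*p - 15) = (p - 5)*(p + 2)*(p + 3)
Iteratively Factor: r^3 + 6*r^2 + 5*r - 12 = (r - 1)*(r^2 + 7*r + 12) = (r - 1)*(r + 3)*(r + 4)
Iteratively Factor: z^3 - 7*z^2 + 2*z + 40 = (z - 5)*(z^2 - 2*z - 8) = (z - 5)*(z + 2)*(z - 4)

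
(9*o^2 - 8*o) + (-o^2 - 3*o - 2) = 8*o^2 - 11*o - 2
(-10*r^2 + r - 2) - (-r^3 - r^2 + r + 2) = r^3 - 9*r^2 - 4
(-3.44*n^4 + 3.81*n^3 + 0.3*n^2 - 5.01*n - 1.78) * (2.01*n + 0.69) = -6.9144*n^5 + 5.2845*n^4 + 3.2319*n^3 - 9.8631*n^2 - 7.0347*n - 1.2282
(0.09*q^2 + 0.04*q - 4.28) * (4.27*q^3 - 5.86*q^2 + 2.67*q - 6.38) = 0.3843*q^5 - 0.3566*q^4 - 18.2697*q^3 + 24.6134*q^2 - 11.6828*q + 27.3064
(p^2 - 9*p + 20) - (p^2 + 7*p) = 20 - 16*p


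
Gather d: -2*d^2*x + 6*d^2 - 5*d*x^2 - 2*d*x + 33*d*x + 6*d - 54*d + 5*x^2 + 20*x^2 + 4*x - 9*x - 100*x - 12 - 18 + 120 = d^2*(6 - 2*x) + d*(-5*x^2 + 31*x - 48) + 25*x^2 - 105*x + 90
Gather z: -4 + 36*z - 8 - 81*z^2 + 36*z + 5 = -81*z^2 + 72*z - 7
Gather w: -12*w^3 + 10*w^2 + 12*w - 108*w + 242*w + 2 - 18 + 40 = -12*w^3 + 10*w^2 + 146*w + 24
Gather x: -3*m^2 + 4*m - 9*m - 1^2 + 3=-3*m^2 - 5*m + 2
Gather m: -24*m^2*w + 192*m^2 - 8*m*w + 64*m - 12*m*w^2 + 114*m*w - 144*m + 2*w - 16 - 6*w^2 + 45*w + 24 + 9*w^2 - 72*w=m^2*(192 - 24*w) + m*(-12*w^2 + 106*w - 80) + 3*w^2 - 25*w + 8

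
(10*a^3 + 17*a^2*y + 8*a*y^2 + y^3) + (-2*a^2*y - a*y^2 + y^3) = 10*a^3 + 15*a^2*y + 7*a*y^2 + 2*y^3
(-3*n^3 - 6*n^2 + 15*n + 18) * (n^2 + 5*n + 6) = -3*n^5 - 21*n^4 - 33*n^3 + 57*n^2 + 180*n + 108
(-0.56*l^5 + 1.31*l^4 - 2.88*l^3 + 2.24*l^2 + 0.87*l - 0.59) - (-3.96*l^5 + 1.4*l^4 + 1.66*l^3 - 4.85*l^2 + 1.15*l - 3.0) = 3.4*l^5 - 0.0899999999999999*l^4 - 4.54*l^3 + 7.09*l^2 - 0.28*l + 2.41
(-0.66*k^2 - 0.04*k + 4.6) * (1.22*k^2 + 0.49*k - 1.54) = -0.8052*k^4 - 0.3722*k^3 + 6.6088*k^2 + 2.3156*k - 7.084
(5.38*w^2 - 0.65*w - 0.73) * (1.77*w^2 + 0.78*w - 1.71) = 9.5226*w^4 + 3.0459*w^3 - 10.9989*w^2 + 0.5421*w + 1.2483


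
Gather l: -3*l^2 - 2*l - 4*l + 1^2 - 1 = -3*l^2 - 6*l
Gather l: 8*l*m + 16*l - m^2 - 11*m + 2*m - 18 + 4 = l*(8*m + 16) - m^2 - 9*m - 14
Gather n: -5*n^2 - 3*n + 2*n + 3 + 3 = -5*n^2 - n + 6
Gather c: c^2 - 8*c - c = c^2 - 9*c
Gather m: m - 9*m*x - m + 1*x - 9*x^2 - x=-9*m*x - 9*x^2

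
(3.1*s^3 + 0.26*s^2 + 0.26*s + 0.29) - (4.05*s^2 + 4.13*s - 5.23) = 3.1*s^3 - 3.79*s^2 - 3.87*s + 5.52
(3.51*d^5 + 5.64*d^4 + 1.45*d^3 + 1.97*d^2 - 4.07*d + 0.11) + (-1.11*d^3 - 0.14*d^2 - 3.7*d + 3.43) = 3.51*d^5 + 5.64*d^4 + 0.34*d^3 + 1.83*d^2 - 7.77*d + 3.54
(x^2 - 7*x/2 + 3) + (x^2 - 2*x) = 2*x^2 - 11*x/2 + 3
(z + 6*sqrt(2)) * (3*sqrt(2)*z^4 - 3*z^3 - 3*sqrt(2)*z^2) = 3*sqrt(2)*z^5 + 33*z^4 - 21*sqrt(2)*z^3 - 36*z^2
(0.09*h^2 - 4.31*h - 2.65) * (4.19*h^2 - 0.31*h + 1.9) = 0.3771*h^4 - 18.0868*h^3 - 9.5964*h^2 - 7.3675*h - 5.035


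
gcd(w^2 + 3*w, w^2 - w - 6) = 1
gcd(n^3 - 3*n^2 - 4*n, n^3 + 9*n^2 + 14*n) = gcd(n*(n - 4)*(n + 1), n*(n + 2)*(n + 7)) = n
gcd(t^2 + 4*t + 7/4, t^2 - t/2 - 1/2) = t + 1/2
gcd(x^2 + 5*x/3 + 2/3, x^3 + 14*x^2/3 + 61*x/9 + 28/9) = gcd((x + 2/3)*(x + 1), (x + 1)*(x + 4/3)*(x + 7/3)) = x + 1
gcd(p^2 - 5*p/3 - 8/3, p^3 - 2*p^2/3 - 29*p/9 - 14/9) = p + 1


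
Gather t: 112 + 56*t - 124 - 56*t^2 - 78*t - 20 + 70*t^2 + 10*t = 14*t^2 - 12*t - 32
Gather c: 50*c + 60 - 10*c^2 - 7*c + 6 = -10*c^2 + 43*c + 66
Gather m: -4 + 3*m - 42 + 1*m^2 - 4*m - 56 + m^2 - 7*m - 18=2*m^2 - 8*m - 120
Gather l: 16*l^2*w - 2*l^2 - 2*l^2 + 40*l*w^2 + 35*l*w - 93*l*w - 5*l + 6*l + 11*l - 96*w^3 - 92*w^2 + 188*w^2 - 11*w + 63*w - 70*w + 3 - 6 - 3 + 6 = l^2*(16*w - 4) + l*(40*w^2 - 58*w + 12) - 96*w^3 + 96*w^2 - 18*w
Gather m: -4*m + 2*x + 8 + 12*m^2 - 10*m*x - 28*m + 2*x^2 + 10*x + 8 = 12*m^2 + m*(-10*x - 32) + 2*x^2 + 12*x + 16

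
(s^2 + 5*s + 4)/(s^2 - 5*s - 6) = (s + 4)/(s - 6)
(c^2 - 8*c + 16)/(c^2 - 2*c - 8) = (c - 4)/(c + 2)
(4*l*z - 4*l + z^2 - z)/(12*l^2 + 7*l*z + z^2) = (z - 1)/(3*l + z)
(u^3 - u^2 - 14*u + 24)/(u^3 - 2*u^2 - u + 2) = (u^2 + u - 12)/(u^2 - 1)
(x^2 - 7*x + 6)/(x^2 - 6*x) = (x - 1)/x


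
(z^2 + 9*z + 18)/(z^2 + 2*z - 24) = (z + 3)/(z - 4)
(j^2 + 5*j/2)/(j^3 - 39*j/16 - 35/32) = 16*j*(2*j + 5)/(32*j^3 - 78*j - 35)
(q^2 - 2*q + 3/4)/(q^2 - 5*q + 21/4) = (2*q - 1)/(2*q - 7)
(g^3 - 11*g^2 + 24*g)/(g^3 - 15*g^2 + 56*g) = (g - 3)/(g - 7)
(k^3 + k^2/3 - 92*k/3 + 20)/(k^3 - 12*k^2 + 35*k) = (k^2 + 16*k/3 - 4)/(k*(k - 7))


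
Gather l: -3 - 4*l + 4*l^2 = 4*l^2 - 4*l - 3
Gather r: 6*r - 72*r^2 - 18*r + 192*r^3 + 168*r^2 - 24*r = 192*r^3 + 96*r^2 - 36*r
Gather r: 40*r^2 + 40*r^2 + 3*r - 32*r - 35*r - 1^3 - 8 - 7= 80*r^2 - 64*r - 16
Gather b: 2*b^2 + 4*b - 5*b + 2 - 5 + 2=2*b^2 - b - 1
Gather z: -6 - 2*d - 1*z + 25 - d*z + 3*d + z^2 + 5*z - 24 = d + z^2 + z*(4 - d) - 5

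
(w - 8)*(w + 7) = w^2 - w - 56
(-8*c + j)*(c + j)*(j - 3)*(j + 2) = -8*c^2*j^2 + 8*c^2*j + 48*c^2 - 7*c*j^3 + 7*c*j^2 + 42*c*j + j^4 - j^3 - 6*j^2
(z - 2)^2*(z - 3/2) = z^3 - 11*z^2/2 + 10*z - 6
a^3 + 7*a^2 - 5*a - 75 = (a - 3)*(a + 5)^2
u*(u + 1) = u^2 + u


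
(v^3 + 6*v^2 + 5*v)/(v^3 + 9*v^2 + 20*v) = (v + 1)/(v + 4)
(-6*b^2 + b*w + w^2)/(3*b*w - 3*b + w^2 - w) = (-2*b + w)/(w - 1)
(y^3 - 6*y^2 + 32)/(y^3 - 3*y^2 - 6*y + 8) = (y - 4)/(y - 1)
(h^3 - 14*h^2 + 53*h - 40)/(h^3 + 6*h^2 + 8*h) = (h^3 - 14*h^2 + 53*h - 40)/(h*(h^2 + 6*h + 8))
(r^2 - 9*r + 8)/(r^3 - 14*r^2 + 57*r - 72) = (r - 1)/(r^2 - 6*r + 9)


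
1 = 1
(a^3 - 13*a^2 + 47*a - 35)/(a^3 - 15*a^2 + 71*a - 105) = (a - 1)/(a - 3)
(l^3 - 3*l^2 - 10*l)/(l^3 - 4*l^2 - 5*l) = (l + 2)/(l + 1)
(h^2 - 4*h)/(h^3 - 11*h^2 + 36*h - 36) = h*(h - 4)/(h^3 - 11*h^2 + 36*h - 36)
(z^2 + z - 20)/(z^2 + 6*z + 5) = (z - 4)/(z + 1)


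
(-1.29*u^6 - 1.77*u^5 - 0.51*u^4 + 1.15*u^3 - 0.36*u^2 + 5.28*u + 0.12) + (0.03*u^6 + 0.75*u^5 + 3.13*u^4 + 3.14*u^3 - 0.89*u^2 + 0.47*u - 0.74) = -1.26*u^6 - 1.02*u^5 + 2.62*u^4 + 4.29*u^3 - 1.25*u^2 + 5.75*u - 0.62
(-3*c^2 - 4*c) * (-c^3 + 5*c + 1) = 3*c^5 + 4*c^4 - 15*c^3 - 23*c^2 - 4*c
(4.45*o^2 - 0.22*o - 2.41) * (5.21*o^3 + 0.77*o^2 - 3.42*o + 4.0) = 23.1845*o^5 + 2.2803*o^4 - 27.9445*o^3 + 16.6967*o^2 + 7.3622*o - 9.64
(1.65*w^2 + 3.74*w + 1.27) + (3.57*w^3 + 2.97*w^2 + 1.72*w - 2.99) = 3.57*w^3 + 4.62*w^2 + 5.46*w - 1.72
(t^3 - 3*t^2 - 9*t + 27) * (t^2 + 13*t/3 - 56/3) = t^5 + 4*t^4/3 - 122*t^3/3 + 44*t^2 + 285*t - 504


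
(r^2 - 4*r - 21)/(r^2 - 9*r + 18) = (r^2 - 4*r - 21)/(r^2 - 9*r + 18)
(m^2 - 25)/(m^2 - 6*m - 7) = (25 - m^2)/(-m^2 + 6*m + 7)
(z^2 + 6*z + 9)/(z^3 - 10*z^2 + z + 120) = (z + 3)/(z^2 - 13*z + 40)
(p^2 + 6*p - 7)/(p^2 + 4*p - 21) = (p - 1)/(p - 3)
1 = 1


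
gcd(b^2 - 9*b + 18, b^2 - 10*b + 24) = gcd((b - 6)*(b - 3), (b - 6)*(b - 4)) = b - 6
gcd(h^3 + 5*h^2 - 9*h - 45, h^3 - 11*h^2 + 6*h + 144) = h + 3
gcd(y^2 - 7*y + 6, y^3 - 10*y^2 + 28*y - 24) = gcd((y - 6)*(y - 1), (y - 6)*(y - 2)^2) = y - 6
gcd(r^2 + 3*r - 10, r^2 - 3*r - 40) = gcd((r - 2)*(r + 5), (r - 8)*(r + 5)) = r + 5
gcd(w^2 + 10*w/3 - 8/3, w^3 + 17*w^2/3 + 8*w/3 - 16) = w + 4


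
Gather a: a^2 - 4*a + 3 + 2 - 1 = a^2 - 4*a + 4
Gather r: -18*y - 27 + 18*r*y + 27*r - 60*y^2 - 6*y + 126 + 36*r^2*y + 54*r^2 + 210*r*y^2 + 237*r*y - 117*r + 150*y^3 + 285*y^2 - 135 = r^2*(36*y + 54) + r*(210*y^2 + 255*y - 90) + 150*y^3 + 225*y^2 - 24*y - 36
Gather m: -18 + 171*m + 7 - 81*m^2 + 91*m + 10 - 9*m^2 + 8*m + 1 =-90*m^2 + 270*m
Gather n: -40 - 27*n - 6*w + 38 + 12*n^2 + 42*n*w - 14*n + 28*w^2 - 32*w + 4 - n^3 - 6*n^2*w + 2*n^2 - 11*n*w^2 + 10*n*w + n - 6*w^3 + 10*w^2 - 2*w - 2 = -n^3 + n^2*(14 - 6*w) + n*(-11*w^2 + 52*w - 40) - 6*w^3 + 38*w^2 - 40*w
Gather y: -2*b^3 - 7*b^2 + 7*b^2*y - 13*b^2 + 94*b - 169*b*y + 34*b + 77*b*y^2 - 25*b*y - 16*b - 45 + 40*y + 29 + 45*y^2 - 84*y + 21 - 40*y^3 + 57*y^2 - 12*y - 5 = -2*b^3 - 20*b^2 + 112*b - 40*y^3 + y^2*(77*b + 102) + y*(7*b^2 - 194*b - 56)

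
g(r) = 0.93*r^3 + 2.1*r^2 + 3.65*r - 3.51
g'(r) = 2.79*r^2 + 4.2*r + 3.65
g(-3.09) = -22.18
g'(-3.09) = 17.31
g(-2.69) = -16.24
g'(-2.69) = 12.54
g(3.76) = 89.34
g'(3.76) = 58.89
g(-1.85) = -8.96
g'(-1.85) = 5.43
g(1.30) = 6.83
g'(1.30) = 13.83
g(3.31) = 65.31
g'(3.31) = 48.12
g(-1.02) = -6.04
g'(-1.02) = 2.27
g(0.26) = -2.40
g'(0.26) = 4.93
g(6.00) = 294.87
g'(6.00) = 129.29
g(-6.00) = -150.69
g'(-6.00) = 78.89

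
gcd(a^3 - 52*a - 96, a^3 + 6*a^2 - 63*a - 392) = a - 8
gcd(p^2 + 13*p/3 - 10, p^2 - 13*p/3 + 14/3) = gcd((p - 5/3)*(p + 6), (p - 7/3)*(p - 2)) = 1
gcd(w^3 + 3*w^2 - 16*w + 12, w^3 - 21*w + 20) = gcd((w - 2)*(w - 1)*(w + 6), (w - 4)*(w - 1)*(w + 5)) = w - 1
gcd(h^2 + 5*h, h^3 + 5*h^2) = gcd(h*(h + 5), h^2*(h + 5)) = h^2 + 5*h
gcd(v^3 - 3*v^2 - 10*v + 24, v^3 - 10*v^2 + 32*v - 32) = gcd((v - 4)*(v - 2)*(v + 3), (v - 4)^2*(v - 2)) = v^2 - 6*v + 8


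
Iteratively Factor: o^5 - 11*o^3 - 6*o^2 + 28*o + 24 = (o + 2)*(o^4 - 2*o^3 - 7*o^2 + 8*o + 12) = (o + 2)^2*(o^3 - 4*o^2 + o + 6) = (o - 3)*(o + 2)^2*(o^2 - o - 2) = (o - 3)*(o + 1)*(o + 2)^2*(o - 2)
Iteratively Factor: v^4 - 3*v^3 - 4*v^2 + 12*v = (v)*(v^3 - 3*v^2 - 4*v + 12) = v*(v - 2)*(v^2 - v - 6) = v*(v - 3)*(v - 2)*(v + 2)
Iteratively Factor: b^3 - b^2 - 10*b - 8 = (b + 2)*(b^2 - 3*b - 4) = (b + 1)*(b + 2)*(b - 4)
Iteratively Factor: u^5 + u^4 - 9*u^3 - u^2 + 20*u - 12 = (u - 2)*(u^4 + 3*u^3 - 3*u^2 - 7*u + 6) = (u - 2)*(u - 1)*(u^3 + 4*u^2 + u - 6) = (u - 2)*(u - 1)^2*(u^2 + 5*u + 6) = (u - 2)*(u - 1)^2*(u + 3)*(u + 2)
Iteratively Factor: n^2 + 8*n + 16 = (n + 4)*(n + 4)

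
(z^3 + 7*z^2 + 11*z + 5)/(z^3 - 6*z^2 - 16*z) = (z^3 + 7*z^2 + 11*z + 5)/(z*(z^2 - 6*z - 16))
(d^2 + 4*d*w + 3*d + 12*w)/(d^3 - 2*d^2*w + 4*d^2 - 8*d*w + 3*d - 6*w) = (-d - 4*w)/(-d^2 + 2*d*w - d + 2*w)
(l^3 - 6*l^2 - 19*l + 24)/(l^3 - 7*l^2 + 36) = (l^3 - 6*l^2 - 19*l + 24)/(l^3 - 7*l^2 + 36)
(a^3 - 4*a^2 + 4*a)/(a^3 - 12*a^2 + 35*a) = (a^2 - 4*a + 4)/(a^2 - 12*a + 35)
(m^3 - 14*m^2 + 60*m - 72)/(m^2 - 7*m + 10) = (m^2 - 12*m + 36)/(m - 5)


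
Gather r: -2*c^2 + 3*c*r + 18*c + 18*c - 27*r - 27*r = -2*c^2 + 36*c + r*(3*c - 54)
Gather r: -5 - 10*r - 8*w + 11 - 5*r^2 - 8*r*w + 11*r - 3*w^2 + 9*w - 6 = -5*r^2 + r*(1 - 8*w) - 3*w^2 + w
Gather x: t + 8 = t + 8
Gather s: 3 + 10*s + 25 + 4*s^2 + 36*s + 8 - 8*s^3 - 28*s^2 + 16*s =-8*s^3 - 24*s^2 + 62*s + 36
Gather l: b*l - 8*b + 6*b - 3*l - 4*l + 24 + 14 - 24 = -2*b + l*(b - 7) + 14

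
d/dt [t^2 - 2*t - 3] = 2*t - 2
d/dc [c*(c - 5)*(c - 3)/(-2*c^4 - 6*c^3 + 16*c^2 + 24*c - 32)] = (c^6 - 16*c^5 + 29*c^4 + 114*c^3 - 264*c^2 + 256*c - 240)/(2*(c^8 + 6*c^7 - 7*c^6 - 72*c^5 + 24*c^4 + 288*c^3 - 112*c^2 - 384*c + 256))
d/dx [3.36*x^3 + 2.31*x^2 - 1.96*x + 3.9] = 10.08*x^2 + 4.62*x - 1.96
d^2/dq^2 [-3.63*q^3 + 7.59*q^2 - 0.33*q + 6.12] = 15.18 - 21.78*q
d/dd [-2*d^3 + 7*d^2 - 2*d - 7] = -6*d^2 + 14*d - 2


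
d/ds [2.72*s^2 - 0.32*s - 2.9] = 5.44*s - 0.32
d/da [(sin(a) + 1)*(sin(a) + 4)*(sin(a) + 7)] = 3*(sin(a)^2 + 8*sin(a) + 13)*cos(a)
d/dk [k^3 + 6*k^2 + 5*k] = 3*k^2 + 12*k + 5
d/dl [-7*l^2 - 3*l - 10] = -14*l - 3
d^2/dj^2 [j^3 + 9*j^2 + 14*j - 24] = 6*j + 18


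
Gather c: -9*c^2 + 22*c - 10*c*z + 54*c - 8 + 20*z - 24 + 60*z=-9*c^2 + c*(76 - 10*z) + 80*z - 32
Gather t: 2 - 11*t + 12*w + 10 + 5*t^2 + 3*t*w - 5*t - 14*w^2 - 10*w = 5*t^2 + t*(3*w - 16) - 14*w^2 + 2*w + 12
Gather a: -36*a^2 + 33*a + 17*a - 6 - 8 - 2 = -36*a^2 + 50*a - 16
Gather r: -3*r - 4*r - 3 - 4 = -7*r - 7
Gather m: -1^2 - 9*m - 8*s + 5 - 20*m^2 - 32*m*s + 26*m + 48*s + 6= -20*m^2 + m*(17 - 32*s) + 40*s + 10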